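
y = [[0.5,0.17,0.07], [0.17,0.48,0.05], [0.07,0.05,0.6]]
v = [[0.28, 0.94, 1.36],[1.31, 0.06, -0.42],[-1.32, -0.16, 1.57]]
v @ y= [[0.4, 0.57, 0.88],[0.64, 0.23, -0.16],[-0.58, -0.22, 0.84]]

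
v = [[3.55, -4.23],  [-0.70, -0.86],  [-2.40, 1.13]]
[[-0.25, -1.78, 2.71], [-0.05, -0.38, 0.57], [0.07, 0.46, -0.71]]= v @ [[0.00, 0.01, -0.01], [0.06, 0.43, -0.65]]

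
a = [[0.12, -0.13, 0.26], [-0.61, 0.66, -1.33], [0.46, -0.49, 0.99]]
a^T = [[0.12,-0.61,0.46], [-0.13,0.66,-0.49], [0.26,-1.33,0.99]]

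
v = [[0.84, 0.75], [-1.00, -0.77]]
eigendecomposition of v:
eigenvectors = [[-0.61-0.24j, -0.61+0.24j], [0.76+0.00j, (0.76-0j)]]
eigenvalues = [(0.04+0.32j), (0.04-0.32j)]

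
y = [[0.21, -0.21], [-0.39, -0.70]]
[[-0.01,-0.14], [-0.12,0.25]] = y @ [[0.08, -0.65], [0.12, 0.00]]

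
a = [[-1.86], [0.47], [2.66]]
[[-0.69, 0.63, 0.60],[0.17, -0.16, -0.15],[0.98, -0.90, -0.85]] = a @ [[0.37,-0.34,-0.32]]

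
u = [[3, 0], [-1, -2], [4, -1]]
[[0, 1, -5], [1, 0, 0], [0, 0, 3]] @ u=[[-21, 3], [3, 0], [12, -3]]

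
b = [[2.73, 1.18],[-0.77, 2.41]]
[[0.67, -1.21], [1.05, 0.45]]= b @ [[0.05, -0.46], [0.45, 0.04]]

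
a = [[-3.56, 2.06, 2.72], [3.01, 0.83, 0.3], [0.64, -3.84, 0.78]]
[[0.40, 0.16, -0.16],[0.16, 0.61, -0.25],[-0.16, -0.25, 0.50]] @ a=[[-1.04,1.57,1.01], [1.11,1.80,0.42], [0.14,-2.46,-0.12]]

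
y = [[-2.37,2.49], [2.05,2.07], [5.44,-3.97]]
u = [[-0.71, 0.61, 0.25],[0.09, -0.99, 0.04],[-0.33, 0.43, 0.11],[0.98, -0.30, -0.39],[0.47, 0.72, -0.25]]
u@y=[[4.29, -1.5], [-2.03, -1.98], [2.26, -0.37], [-5.06, 3.37], [-1.00, 3.65]]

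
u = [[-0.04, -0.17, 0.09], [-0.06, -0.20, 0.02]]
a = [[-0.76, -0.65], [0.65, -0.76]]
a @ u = [[0.07,0.26,-0.08], [0.02,0.04,0.04]]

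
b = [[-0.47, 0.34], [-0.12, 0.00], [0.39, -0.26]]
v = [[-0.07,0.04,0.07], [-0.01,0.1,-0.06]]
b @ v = [[0.03, 0.02, -0.05], [0.01, -0.00, -0.01], [-0.02, -0.01, 0.04]]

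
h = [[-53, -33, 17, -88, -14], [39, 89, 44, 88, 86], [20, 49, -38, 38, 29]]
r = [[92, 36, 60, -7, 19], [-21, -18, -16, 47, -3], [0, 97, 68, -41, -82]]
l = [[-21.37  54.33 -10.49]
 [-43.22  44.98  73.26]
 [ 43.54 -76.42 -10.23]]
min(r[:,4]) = -82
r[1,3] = 47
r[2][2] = 68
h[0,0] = -53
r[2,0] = 0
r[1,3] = 47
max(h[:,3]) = 88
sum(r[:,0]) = 71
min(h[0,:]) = -88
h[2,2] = -38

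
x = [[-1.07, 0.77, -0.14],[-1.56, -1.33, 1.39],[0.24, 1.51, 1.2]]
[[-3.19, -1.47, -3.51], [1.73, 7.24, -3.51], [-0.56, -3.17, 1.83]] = x @ [[1.57,-0.94,3.13], [-1.71,-2.98,-0.04], [1.37,1.3,0.95]]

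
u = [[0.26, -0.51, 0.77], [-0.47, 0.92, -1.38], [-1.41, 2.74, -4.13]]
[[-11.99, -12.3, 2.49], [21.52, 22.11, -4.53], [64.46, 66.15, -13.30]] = u @ [[-10.85, -9.56, -8.78], [-0.87, 4.42, -17.45], [-12.48, -9.82, -5.36]]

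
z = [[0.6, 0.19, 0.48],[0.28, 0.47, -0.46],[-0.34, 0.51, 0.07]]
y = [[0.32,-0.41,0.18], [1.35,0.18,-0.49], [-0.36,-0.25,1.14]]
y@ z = [[0.02, -0.04, 0.35], [1.03, 0.09, 0.53], [-0.67, 0.4, 0.02]]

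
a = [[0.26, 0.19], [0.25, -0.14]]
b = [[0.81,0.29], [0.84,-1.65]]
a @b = [[0.37, -0.24], [0.08, 0.30]]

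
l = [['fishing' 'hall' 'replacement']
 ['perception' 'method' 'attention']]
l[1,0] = 'perception'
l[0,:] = ['fishing', 'hall', 'replacement']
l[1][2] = 'attention'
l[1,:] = ['perception', 'method', 'attention']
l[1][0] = 'perception'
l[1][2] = 'attention'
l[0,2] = 'replacement'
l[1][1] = 'method'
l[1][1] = 'method'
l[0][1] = 'hall'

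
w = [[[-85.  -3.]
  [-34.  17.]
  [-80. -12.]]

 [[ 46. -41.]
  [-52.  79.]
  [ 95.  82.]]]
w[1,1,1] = 79.0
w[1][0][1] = -41.0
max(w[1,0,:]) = 46.0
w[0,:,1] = [-3.0, 17.0, -12.0]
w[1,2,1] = 82.0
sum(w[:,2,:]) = 85.0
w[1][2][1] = 82.0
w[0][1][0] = -34.0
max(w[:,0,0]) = 46.0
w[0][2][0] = -80.0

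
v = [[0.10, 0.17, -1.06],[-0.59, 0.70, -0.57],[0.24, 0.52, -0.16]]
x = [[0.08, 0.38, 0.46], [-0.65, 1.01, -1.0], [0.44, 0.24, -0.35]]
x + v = [[0.18, 0.55, -0.6],[-1.24, 1.71, -1.57],[0.68, 0.76, -0.51]]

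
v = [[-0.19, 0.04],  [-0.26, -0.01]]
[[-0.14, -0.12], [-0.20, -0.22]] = v @[[0.75, 0.8], [0.16, 0.73]]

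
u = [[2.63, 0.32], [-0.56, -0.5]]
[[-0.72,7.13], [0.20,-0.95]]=u@[[-0.26, 2.87], [-0.1, -1.32]]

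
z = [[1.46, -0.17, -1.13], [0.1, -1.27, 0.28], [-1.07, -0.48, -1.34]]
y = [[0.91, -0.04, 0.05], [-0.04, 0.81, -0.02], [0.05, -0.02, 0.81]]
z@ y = [[1.28, -0.17, -0.84], [0.16, -1.04, 0.26], [-1.02, -0.32, -1.13]]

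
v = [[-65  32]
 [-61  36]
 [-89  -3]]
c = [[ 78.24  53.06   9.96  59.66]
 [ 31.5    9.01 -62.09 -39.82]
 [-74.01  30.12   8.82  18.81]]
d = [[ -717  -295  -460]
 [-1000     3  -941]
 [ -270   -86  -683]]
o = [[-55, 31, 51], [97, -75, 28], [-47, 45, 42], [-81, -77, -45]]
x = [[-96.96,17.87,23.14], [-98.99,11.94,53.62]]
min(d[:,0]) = -1000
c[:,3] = [59.66, -39.82, 18.81]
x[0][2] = 23.14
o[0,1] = 31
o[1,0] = 97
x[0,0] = -96.96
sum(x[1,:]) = -33.43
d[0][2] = -460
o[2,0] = -47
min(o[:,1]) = -77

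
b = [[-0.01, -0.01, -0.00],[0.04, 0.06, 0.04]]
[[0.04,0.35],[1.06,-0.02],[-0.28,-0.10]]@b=[[0.01, 0.02, 0.01], [-0.01, -0.01, -0.0], [-0.0, -0.0, -0.00]]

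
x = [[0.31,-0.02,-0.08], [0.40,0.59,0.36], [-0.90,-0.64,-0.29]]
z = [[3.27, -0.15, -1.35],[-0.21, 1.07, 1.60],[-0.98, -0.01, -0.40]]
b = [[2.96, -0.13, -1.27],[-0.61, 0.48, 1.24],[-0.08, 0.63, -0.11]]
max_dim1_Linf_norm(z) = 3.27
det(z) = -2.52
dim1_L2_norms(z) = [3.54, 1.94, 1.06]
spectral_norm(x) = 1.38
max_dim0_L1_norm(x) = 1.61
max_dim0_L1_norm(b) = 3.65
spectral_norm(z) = 3.73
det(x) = 0.00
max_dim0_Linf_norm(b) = 2.96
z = x + b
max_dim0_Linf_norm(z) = 3.27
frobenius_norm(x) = 1.43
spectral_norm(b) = 3.41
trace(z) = 3.94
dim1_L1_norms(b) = [4.36, 2.33, 0.82]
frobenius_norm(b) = 3.60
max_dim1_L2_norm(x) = 1.14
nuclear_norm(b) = 4.99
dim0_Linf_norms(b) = [2.96, 0.63, 1.27]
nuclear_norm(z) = 5.93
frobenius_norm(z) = 4.17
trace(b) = 3.33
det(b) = -2.01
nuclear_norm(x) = 1.75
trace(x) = 0.61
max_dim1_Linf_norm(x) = 0.9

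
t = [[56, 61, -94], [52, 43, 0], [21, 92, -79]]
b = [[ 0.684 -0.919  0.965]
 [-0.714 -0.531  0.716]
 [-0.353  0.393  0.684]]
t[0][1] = 61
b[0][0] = 0.684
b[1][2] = 0.716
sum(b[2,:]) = 0.7240000000000001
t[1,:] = [52, 43, 0]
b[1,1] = -0.531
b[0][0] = 0.684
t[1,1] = 43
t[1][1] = 43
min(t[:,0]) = 21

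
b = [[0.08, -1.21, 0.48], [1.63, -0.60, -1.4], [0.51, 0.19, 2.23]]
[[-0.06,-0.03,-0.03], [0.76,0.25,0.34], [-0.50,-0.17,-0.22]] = b@ [[0.22, 0.07, 0.1], [-0.04, -0.01, -0.02], [-0.27, -0.09, -0.12]]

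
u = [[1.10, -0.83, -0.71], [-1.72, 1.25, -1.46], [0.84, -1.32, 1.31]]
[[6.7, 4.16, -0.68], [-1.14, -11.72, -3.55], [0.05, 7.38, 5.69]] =u@[[2.03,4.63,-2.44], [-2.31,-0.62,-4.01], [-3.59,2.04,1.87]]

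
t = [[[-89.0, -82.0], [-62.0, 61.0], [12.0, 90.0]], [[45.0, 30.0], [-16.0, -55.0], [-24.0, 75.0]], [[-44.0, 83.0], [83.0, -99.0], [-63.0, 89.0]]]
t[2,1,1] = -99.0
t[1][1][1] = -55.0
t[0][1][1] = 61.0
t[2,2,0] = -63.0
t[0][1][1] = 61.0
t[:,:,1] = [[-82.0, 61.0, 90.0], [30.0, -55.0, 75.0], [83.0, -99.0, 89.0]]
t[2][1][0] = 83.0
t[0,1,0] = -62.0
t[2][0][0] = -44.0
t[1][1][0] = -16.0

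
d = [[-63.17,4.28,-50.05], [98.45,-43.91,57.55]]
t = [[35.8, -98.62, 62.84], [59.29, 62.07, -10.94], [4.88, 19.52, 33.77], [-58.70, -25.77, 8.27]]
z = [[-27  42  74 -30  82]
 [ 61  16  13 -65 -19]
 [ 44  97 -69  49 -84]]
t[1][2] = -10.94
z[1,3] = -65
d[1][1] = -43.91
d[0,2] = -50.05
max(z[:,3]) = 49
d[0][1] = 4.28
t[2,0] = 4.88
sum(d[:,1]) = -39.629999999999995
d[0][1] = 4.28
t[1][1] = 62.07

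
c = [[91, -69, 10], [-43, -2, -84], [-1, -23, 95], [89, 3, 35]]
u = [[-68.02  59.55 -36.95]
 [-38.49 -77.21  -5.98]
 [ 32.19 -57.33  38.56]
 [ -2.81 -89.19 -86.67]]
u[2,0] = 32.19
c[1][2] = -84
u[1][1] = -77.21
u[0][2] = -36.95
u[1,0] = -38.49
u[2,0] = 32.19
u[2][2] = 38.56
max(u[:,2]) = 38.56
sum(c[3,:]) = 127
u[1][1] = -77.21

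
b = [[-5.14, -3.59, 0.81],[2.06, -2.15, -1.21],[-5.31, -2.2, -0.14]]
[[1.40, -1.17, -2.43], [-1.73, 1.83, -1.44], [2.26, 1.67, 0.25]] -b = [[6.54, 2.42, -3.24], [-3.79, 3.98, -0.23], [7.57, 3.87, 0.39]]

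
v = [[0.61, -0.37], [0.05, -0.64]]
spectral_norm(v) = 0.86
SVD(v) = [[-0.77, -0.64], [-0.64, 0.77]] @ diag([0.855690052845094, 0.43461998741654795]) @ [[-0.58, 0.81], [-0.81, -0.58]]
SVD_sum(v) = [[0.38, -0.53], [0.32, -0.44]] + [[0.23,0.16], [-0.27,-0.2]]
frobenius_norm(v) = 0.96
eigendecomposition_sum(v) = [[0.6, -0.18], [0.02, -0.01]] + [[0.01, -0.19],[0.03, -0.63]]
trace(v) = -0.03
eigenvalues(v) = [0.6, -0.63]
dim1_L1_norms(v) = [0.98, 0.69]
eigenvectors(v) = [[1.00, 0.29], [0.04, 0.96]]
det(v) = -0.37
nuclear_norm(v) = 1.29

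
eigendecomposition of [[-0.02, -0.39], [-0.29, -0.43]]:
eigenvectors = [[0.90,0.55], [-0.44,0.84]]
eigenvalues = [0.17, -0.62]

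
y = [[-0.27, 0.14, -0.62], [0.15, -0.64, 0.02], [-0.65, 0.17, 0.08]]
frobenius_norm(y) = 1.17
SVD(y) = [[-0.55, 0.83, -0.01], [0.57, 0.37, -0.73], [-0.61, -0.41, -0.68]] @ diag([0.88751545690049, 0.5826399229085492, 0.4899459500759589]) @ [[0.71, -0.62, 0.35],  [0.17, -0.33, -0.93],  [0.69, 0.72, -0.13]]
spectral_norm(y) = 0.89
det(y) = 0.25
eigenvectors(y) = [[-0.60,  -0.68,  0.55], [-0.06,  0.49,  0.74], [0.79,  -0.55,  0.39]]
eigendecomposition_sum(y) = [[0.21, -0.01, -0.27], [0.02, -0.00, -0.03], [-0.27, 0.02, 0.35]] + [[-0.37,0.41,-0.25], [0.27,-0.29,0.18], [-0.30,0.33,-0.20]] + [[-0.10, -0.26, -0.10], [-0.14, -0.35, -0.13], [-0.07, -0.18, -0.07]]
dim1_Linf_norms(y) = [0.62, 0.64, 0.65]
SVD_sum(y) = [[-0.35, 0.30, -0.17], [0.36, -0.31, 0.17], [-0.38, 0.33, -0.19]] + [[0.08, -0.16, -0.45], [0.04, -0.07, -0.20], [-0.04, 0.08, 0.22]] + [[-0.0,-0.00,0.0], [-0.25,-0.26,0.05], [-0.23,-0.24,0.04]]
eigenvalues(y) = [0.56, -0.87, -0.52]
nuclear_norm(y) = 1.96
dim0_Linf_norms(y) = [0.65, 0.64, 0.62]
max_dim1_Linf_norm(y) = 0.65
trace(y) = -0.83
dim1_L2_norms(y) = [0.69, 0.66, 0.68]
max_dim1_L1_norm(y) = 1.03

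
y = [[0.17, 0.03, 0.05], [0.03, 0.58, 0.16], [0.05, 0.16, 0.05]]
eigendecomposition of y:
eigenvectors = [[0.09, 0.97, -0.23],  [0.96, -0.15, -0.25],  [0.27, 0.20, 0.94]]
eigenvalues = [0.63, 0.18, -0.0]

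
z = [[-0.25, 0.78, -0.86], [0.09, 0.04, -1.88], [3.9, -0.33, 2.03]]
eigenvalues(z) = [(1.44+1.79j), (1.44-1.79j), (-1.06+0j)]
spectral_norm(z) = 4.55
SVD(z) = [[-0.17, -0.37, 0.91], [-0.21, -0.89, -0.4], [0.96, -0.26, 0.07]] @ diag([4.551450718104735, 1.7925110434722216, 0.6823492651817172]) @ [[0.83, -0.1, 0.55], [-0.56, -0.13, 0.82], [0.01, 0.99, 0.17]]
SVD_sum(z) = [[-0.63, 0.08, -0.42],[-0.8, 0.10, -0.53],[3.64, -0.44, 2.4]] + [[0.37, 0.09, -0.55], [0.89, 0.22, -1.31], [0.26, 0.06, -0.38]] + [[0.01,0.61,0.10], [-0.00,-0.27,-0.05], [0.0,0.05,0.01]]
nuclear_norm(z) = 7.03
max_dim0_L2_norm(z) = 3.91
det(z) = -5.57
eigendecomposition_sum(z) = [[0.03+1.02j, (0.27+0.11j), (-0.46+0.45j)], [(-0.38+1.5j), 0.35+0.28j, -0.86+0.47j], [1.71-0.70j, (0.02-0.53j), (1.06+0.49j)]] + [[0.03-1.02j, 0.27-0.11j, -0.46-0.45j], [-0.38-1.50j, 0.35-0.28j, -0.86-0.47j], [(1.71+0.7j), 0.02+0.53j, (1.06-0.49j)]] + [[-0.31+0.00j, 0.24-0.00j, (0.06-0j)], [(0.85-0j), -0.66+0.00j, -0.16+0.00j], [0.48-0.00j, (-0.37+0j), (-0.09+0j)]]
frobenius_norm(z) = 4.94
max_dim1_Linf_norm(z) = 3.9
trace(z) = 1.82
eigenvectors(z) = [[-0.14+0.36j, (-0.14-0.36j), (0.3+0j)], [(-0.35+0.47j), -0.35-0.47j, (-0.83+0j)], [0.71+0.00j, (0.71-0j), (-0.47+0j)]]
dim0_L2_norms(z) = [3.91, 0.85, 2.9]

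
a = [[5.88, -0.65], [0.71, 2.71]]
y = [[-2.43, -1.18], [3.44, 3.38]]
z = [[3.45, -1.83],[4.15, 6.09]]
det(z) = 28.60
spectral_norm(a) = 5.93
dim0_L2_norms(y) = [4.21, 3.58]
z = y + a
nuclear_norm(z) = 11.26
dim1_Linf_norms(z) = [3.45, 6.09]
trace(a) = 8.59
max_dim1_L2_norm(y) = 4.82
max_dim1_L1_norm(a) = 6.53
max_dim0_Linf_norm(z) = 6.09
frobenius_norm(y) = 5.53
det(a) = 16.40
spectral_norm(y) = 5.48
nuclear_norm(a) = 8.70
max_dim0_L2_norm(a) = 5.92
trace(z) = 9.54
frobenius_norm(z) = 8.34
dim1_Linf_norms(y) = [2.43, 3.44]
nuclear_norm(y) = 6.23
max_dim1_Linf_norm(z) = 6.09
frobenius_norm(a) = 6.55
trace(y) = 0.95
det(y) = -4.15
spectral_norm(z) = 7.39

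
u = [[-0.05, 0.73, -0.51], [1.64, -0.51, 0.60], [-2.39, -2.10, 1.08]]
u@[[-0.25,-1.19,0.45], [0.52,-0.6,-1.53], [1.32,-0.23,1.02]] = [[-0.28, -0.26, -1.66], [0.12, -1.78, 2.13], [0.93, 3.86, 3.24]]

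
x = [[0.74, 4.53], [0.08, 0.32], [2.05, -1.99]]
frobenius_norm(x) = 5.42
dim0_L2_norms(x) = [2.18, 4.96]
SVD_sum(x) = [[-0.16, 4.5], [-0.01, 0.32], [0.07, -2.06]] + [[0.9, 0.03], [0.09, 0.00], [1.98, 0.07]]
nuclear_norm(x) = 7.14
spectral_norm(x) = 4.96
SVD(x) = [[-0.91, 0.41],[-0.06, 0.04],[0.42, 0.91]] @ diag([4.960665585923569, 2.17524641009555]) @ [[0.04, -1.00], [1.00, 0.04]]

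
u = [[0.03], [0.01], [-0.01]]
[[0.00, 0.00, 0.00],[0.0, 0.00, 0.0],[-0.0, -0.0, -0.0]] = u@[[0.14, 0.05, 0.10]]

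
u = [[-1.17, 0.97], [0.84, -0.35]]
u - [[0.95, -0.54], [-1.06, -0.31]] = [[-2.12, 1.51], [1.90, -0.04]]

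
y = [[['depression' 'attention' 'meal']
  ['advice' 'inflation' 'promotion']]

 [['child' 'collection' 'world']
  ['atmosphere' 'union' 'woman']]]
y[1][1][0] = 'atmosphere'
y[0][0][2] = 'meal'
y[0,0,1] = 'attention'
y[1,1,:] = ['atmosphere', 'union', 'woman']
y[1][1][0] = 'atmosphere'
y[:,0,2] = ['meal', 'world']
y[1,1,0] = 'atmosphere'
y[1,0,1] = 'collection'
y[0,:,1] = ['attention', 'inflation']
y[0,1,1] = 'inflation'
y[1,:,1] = ['collection', 'union']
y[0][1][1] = 'inflation'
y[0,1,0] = 'advice'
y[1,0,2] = 'world'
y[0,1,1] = 'inflation'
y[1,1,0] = 'atmosphere'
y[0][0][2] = 'meal'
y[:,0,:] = [['depression', 'attention', 'meal'], ['child', 'collection', 'world']]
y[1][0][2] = 'world'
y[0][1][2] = 'promotion'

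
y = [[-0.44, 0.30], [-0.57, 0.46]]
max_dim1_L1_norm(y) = 1.03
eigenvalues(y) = [-0.17, 0.19]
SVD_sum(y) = [[-0.42, 0.32], [-0.58, 0.44]] + [[-0.02, -0.02], [0.01, 0.02]]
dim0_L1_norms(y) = [1.01, 0.76]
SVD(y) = [[-0.59, -0.81], [-0.81, 0.59]] @ diag([0.904928720247762, 0.03469886555418751]) @ [[0.8, -0.61], [0.61, 0.8]]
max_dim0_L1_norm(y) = 1.01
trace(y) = 0.02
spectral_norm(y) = 0.90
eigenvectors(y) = [[-0.74, -0.43], [-0.67, -0.9]]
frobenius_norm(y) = 0.91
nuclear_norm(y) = 0.94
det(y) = -0.03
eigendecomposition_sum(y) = [[-0.3, 0.14], [-0.27, 0.13]] + [[-0.14, 0.16], [-0.3, 0.33]]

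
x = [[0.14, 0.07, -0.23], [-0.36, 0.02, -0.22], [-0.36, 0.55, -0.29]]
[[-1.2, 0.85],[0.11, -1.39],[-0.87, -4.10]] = x @ [[-2.42,  4.97], [-1.41,  -5.42], [3.32,  -2.3]]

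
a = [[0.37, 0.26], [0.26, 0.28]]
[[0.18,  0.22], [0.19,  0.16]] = a @ [[0.06, 0.56], [0.62, 0.04]]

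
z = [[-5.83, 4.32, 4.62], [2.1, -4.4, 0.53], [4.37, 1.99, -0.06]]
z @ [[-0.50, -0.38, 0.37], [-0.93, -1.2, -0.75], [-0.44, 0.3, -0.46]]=[[-3.14,-1.58,-7.52], [2.81,4.64,3.83], [-4.01,-4.07,0.15]]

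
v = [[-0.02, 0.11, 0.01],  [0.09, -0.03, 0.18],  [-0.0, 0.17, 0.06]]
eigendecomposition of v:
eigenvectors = [[0.43, 0.89, 0.33], [-0.75, 0.16, 0.64], [0.49, -0.42, 0.7]]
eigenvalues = [-0.2, -0.0, 0.21]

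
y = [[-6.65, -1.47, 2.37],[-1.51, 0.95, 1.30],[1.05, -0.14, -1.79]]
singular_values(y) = [7.57, 1.83, 0.74]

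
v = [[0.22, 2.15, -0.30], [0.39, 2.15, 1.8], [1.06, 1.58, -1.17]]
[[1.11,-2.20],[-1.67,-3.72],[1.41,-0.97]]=v @[[-0.68, -0.04], [0.41, -1.12], [-1.27, -0.72]]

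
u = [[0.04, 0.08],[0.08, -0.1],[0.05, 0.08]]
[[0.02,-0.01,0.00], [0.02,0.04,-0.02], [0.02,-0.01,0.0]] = u@[[0.35, 0.19, -0.1], [0.09, -0.23, 0.1]]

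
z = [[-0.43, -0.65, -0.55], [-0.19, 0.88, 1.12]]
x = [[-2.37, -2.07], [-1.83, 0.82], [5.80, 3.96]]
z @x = [[-0.98, -1.82],[5.34, 5.55]]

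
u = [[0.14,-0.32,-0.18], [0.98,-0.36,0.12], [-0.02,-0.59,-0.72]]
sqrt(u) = [[0.75+0.30j,(-0.36-0.11j),(-0.12-0.14j)], [0.31+1.05j,0.77-0.40j,(0.72-0.48j)], [1.39-1.26j,(-1.44+0.48j),-0.87+0.57j]]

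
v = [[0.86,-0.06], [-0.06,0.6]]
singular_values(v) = [0.87, 0.59]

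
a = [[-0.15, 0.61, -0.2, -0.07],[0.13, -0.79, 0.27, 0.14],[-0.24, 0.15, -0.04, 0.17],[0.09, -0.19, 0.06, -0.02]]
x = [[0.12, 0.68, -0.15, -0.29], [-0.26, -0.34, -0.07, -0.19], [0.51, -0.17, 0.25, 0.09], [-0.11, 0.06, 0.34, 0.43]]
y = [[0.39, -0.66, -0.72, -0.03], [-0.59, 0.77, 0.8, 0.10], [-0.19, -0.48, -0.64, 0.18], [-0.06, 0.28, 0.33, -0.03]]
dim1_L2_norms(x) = [0.76, 0.47, 0.6, 0.56]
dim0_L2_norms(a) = [0.32, 1.03, 0.34, 0.23]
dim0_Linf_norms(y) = [0.59, 0.77, 0.8, 0.18]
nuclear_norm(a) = 1.42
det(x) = 0.04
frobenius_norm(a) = 1.15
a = y @ x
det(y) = -0.00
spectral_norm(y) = 1.82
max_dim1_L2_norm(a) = 0.86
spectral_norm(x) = 0.85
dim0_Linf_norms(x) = [0.51, 0.68, 0.34, 0.43]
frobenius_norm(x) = 1.22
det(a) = 0.00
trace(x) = 0.46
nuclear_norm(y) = 2.36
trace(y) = 0.49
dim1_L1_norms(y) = [1.8, 2.26, 1.49, 0.7]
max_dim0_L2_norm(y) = 1.29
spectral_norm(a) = 1.12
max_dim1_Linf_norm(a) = 0.79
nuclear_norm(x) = 2.18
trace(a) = -1.00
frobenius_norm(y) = 1.90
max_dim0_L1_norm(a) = 1.74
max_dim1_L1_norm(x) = 1.24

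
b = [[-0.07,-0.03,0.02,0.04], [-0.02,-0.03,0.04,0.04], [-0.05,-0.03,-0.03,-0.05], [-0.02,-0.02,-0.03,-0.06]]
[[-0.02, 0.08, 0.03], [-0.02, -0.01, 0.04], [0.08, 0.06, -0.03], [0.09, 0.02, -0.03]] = b@[[-0.16,  -1.01,  -0.27],  [-0.57,  -0.03,  0.24],  [0.38,  -1.61,  0.94],  [-1.38,  0.89,  0.07]]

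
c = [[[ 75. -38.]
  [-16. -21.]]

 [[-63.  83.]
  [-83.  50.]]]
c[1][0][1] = 83.0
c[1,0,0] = -63.0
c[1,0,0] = -63.0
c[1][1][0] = -83.0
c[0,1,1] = -21.0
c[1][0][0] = -63.0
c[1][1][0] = -83.0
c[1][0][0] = -63.0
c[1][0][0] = -63.0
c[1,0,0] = -63.0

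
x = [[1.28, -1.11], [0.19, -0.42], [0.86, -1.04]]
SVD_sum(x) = [[1.18, -1.2], [0.30, -0.31], [0.94, -0.96]] + [[0.10, 0.09], [-0.11, -0.11], [-0.08, -0.08]]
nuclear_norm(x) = 2.44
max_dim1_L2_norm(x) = 1.69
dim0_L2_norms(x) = [1.55, 1.58]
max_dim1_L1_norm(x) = 2.39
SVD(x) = [[-0.77, 0.56], [-0.2, -0.67], [-0.61, -0.49]] @ diag([2.201681503398622, 0.23832447963309433]) @ [[-0.7,0.71],[0.71,0.7]]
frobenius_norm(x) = 2.21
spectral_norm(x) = 2.20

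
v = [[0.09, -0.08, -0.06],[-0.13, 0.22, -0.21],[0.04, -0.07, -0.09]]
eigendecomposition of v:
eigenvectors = [[-0.29, 0.83, 0.41], [0.94, 0.55, 0.58], [-0.20, -0.04, 0.70]]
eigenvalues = [0.3, 0.04, -0.12]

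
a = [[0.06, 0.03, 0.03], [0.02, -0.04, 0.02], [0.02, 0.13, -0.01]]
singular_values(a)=[0.14, 0.07, 0.0]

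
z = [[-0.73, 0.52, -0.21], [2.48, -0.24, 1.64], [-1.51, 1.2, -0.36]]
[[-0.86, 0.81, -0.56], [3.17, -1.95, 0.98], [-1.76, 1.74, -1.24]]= z@[[0.71, -0.47, 0.25],[-0.33, 0.75, -0.68],[0.81, -0.37, 0.12]]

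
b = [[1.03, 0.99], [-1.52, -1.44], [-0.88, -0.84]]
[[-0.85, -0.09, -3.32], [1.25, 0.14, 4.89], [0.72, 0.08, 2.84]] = b @ [[-0.68, -0.07, -2.65],[-0.15, -0.02, -0.6]]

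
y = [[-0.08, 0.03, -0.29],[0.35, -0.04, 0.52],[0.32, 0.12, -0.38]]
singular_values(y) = [0.73, 0.46, 0.01]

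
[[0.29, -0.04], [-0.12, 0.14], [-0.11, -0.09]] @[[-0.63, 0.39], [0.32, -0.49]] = [[-0.2, 0.13], [0.12, -0.12], [0.04, 0.0]]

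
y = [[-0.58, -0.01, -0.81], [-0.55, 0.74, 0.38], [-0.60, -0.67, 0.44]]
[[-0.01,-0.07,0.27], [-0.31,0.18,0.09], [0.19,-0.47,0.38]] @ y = [[-0.12, -0.23, 0.1],[0.03, 0.08, 0.36],[-0.08, -0.60, -0.17]]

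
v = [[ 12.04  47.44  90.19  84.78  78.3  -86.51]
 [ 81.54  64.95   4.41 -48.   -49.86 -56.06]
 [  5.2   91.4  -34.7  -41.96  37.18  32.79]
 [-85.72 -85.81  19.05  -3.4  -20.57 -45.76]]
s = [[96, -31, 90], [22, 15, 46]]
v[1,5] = -56.06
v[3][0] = -85.72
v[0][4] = 78.3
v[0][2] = 90.19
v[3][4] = -20.57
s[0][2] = 90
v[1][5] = -56.06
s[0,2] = 90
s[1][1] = 15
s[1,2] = 46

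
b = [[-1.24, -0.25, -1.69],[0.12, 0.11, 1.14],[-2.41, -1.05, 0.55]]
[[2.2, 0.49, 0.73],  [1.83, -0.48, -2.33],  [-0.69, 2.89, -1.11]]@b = [[-4.43,  -1.26,  -2.76], [3.29,  1.94,  -4.92], [3.88,  1.66,  3.85]]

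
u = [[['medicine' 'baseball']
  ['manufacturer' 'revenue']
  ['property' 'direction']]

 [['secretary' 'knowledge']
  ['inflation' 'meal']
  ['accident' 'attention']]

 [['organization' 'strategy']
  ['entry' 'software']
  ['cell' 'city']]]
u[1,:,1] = ['knowledge', 'meal', 'attention']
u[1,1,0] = 'inflation'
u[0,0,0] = 'medicine'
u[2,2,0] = 'cell'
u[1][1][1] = 'meal'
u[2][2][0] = 'cell'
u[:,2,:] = [['property', 'direction'], ['accident', 'attention'], ['cell', 'city']]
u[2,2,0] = 'cell'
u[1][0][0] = 'secretary'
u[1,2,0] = 'accident'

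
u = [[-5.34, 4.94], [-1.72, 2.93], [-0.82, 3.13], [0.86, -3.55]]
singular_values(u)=[9.1, 2.33]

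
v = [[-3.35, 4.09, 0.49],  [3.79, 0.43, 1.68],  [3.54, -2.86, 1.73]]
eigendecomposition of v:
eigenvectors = [[(-0.78+0j), 0.50-0.02j, 0.50+0.02j], [(0.35+0j), 0.73+0.00j, (0.73-0j)], [0.52+0.00j, (-0.39+0.26j), (-0.39-0.26j)]]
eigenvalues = [(-5.51+0j), (2.16+0.5j), (2.16-0.5j)]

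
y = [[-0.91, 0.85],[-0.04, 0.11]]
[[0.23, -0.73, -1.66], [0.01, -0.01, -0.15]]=y @ [[-0.32, 1.14, 0.82], [-0.07, 0.36, -1.07]]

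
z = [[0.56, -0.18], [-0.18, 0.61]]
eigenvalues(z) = [0.4, 0.77]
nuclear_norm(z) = 1.17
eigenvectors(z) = [[-0.75,  0.66], [-0.66,  -0.75]]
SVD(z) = [[-0.66, 0.75], [0.75, 0.66]] @ diag([0.7667278184538624, 0.40327218154613764]) @ [[-0.66, 0.75], [0.75, 0.66]]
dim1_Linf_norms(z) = [0.56, 0.61]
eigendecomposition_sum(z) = [[0.23, 0.20], [0.2, 0.17]] + [[0.33, -0.38], [-0.38, 0.44]]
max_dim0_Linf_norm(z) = 0.61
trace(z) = 1.17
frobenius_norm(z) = 0.87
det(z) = 0.31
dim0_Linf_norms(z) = [0.56, 0.61]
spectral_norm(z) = 0.77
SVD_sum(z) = [[0.33,-0.38],[-0.38,0.44]] + [[0.23, 0.20],[0.20, 0.17]]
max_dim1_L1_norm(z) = 0.79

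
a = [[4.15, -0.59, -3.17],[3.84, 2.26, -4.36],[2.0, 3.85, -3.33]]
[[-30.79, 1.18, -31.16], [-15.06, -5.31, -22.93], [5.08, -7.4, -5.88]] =a @ [[-6.37,  4.04,  -5.98], [5.01,  0.2,  2.85], [0.44,  4.88,  1.47]]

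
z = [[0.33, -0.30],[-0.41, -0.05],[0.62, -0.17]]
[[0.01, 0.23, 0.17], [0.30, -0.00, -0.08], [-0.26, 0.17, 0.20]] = z @[[-0.63, 0.09, 0.23], [-0.74, -0.67, -0.33]]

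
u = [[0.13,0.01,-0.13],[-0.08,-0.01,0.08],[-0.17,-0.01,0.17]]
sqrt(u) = [[(0.24-0.01j), (0.02-0.02j), -0.24+0.01j],[(-0.15+0.02j), -0.01+0.07j, (0.15-0.02j)],[-0.31-0.00j, (-0.02-0.02j), 0.31+0.00j]]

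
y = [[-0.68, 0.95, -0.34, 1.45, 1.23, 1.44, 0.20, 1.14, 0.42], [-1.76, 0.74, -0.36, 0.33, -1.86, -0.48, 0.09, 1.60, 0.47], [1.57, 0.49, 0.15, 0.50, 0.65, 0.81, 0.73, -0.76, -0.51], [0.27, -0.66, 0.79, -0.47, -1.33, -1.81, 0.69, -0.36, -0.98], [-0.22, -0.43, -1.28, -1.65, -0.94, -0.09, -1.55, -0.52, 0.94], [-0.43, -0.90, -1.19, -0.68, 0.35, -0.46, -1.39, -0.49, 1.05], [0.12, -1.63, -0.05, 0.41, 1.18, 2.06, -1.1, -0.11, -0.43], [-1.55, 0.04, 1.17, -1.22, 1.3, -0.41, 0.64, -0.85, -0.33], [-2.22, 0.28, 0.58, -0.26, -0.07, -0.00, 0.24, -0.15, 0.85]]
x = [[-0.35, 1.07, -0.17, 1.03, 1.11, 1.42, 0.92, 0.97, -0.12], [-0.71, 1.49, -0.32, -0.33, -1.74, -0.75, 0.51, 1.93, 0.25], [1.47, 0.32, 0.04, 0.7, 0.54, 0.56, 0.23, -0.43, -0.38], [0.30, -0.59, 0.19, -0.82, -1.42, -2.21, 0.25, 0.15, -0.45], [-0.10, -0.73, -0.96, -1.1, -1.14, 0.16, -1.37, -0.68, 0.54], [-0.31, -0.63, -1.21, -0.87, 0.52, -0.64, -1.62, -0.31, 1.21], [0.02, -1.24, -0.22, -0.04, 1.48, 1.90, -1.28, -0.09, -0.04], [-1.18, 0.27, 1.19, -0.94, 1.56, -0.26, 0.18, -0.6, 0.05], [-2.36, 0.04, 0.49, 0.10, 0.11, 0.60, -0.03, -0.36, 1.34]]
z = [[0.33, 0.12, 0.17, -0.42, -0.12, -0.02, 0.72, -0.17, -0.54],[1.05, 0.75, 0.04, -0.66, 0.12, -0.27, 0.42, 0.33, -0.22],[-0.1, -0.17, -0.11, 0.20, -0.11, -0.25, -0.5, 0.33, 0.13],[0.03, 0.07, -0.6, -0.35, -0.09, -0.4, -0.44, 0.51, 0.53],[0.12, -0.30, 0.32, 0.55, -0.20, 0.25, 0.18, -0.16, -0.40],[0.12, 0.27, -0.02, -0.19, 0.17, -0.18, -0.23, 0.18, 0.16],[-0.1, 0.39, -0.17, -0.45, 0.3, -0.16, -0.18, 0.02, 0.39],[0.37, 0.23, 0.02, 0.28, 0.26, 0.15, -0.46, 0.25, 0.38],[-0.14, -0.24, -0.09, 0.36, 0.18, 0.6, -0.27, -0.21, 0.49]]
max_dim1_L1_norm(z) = 3.86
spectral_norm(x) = 4.79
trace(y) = -2.76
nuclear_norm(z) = 6.25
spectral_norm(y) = 4.69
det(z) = 0.00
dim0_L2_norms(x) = [3.15, 2.52, 2.06, 2.28, 3.57, 3.5, 2.72, 2.44, 1.99]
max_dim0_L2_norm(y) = 3.7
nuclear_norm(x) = 20.06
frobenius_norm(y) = 8.51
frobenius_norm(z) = 3.03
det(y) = -0.11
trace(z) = 0.80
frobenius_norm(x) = 8.25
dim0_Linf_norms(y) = [2.22, 1.63, 1.28, 1.65, 1.86, 2.06, 1.55, 1.6, 1.05]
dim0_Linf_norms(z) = [1.05, 0.75, 0.6, 0.66, 0.3, 0.6, 0.72, 0.51, 0.54]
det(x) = -20.92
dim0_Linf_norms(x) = [2.36, 1.49, 1.21, 1.1, 1.74, 2.21, 1.62, 1.93, 1.34]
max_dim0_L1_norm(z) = 3.46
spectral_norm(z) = 1.98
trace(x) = -1.96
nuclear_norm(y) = 20.44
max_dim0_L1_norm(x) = 9.62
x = z + y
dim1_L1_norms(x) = [7.16, 8.03, 4.67, 6.38, 6.78, 7.32, 6.31, 6.23, 5.43]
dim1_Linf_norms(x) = [1.42, 1.93, 1.47, 2.21, 1.37, 1.62, 1.9, 1.56, 2.36]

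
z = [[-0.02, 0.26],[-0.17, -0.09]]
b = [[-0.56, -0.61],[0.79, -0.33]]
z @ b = [[0.22, -0.07], [0.02, 0.13]]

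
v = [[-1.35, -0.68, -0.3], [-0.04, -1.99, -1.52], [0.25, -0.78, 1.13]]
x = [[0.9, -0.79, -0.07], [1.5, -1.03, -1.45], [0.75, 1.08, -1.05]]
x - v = [[2.25,-0.11,0.23], [1.54,0.96,0.07], [0.50,1.86,-2.18]]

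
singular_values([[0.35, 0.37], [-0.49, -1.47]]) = [1.62, 0.21]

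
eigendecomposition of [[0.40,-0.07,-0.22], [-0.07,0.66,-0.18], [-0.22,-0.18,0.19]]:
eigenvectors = [[-0.50, -0.87, -0.02], [-0.28, 0.18, -0.94], [-0.82, 0.46, 0.33]]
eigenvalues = [-0.0, 0.53, 0.72]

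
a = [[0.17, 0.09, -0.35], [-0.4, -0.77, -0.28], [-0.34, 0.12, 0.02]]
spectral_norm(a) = 0.91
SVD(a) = [[-0.06, -0.79, 0.60],[1.00, -0.09, -0.01],[0.06, 0.60, 0.8]] @ diag([0.9143282507682616, 0.4429835957436538, 0.29827736043668174]) @ [[-0.47, -0.84, -0.28], [-0.69, 0.15, 0.71], [-0.55, 0.53, -0.65]]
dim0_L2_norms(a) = [0.55, 0.78, 0.45]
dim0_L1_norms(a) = [0.91, 0.98, 0.65]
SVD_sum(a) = [[0.03, 0.05, 0.02], [-0.43, -0.76, -0.25], [-0.03, -0.04, -0.01]] + [[0.24, -0.05, -0.25], [0.03, -0.01, -0.03], [-0.18, 0.04, 0.19]] + [[-0.10, 0.09, -0.12], [0.0, -0.0, 0.0], [-0.13, 0.12, -0.15]]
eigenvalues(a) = [(0.45+0j), (-0.51+0.07j), (-0.51-0.07j)]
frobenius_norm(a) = 1.06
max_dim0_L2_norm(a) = 0.78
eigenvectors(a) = [[(0.76+0j), 0.30+0.08j, (0.3-0.08j)], [-0.10+0.00j, -0.87+0.00j, (-0.87-0j)], [(-0.64+0j), 0.37+0.10j, 0.37-0.10j]]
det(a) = 0.12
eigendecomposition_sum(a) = [[(0.27+0j), (-0+0j), (-0.22-0j)], [-0.04-0.00j, 0.00+0.00j, (0.03+0j)], [-0.22-0.00j, 0.00+0.00j, (0.18+0j)]] + [[-0.05+0.43j, (0.05+0.35j), -0.07+0.45j], [(-0.18-1.2j), -0.39-0.93j, -0.15-1.29j], [(-0.06+0.53j), (0.06+0.44j), -0.08+0.57j]] + [[(-0.05-0.43j), (0.05-0.35j), -0.07-0.45j], [-0.18+1.20j, (-0.39+0.93j), -0.15+1.29j], [(-0.06-0.53j), 0.06-0.44j, (-0.08-0.57j)]]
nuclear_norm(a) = 1.66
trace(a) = -0.58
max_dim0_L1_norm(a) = 0.98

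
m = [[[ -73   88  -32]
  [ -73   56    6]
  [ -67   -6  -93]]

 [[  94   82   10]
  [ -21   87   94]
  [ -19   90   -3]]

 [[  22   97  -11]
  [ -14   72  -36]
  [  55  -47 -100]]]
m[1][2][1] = 90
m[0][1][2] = 6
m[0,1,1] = 56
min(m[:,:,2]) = -100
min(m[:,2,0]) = -67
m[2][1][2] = -36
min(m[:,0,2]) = -32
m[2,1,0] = -14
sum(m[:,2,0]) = -31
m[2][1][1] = 72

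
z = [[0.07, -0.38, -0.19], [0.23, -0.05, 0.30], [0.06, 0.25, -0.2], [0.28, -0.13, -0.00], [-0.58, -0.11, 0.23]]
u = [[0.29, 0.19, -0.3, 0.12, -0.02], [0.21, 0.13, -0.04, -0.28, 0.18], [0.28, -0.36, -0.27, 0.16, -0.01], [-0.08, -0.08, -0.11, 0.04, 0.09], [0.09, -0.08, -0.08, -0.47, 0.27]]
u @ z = [[0.09, -0.21, 0.06], [-0.14, -0.08, 0.05], [-0.03, -0.18, -0.11], [-0.07, -0.01, 0.03], [-0.31, -0.02, 0.04]]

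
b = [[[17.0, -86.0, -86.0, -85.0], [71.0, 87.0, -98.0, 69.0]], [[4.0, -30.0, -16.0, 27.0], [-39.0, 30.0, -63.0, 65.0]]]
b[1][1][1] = 30.0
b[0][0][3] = -85.0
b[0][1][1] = 87.0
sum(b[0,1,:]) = 129.0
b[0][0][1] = -86.0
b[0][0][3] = -85.0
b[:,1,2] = [-98.0, -63.0]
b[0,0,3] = -85.0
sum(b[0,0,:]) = -240.0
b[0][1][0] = 71.0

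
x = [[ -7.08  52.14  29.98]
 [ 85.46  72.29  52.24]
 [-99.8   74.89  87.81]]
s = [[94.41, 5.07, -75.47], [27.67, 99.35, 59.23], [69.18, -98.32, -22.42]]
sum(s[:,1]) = 6.099999999999994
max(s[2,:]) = 69.18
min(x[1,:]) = 52.24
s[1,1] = 99.35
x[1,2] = 52.24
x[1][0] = 85.46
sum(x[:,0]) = -21.42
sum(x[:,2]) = 170.03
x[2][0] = -99.8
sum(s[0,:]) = 24.00999999999999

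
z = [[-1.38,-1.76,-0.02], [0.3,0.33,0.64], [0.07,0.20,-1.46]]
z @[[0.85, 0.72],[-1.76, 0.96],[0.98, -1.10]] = [[1.91, -2.66], [0.3, -0.17], [-1.72, 1.85]]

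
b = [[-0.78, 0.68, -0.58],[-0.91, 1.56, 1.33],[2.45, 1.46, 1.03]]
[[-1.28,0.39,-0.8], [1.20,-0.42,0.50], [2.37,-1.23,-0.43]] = b @ [[0.47, -0.28, -0.21], [-0.15, -0.09, -0.61], [1.40, -0.4, 0.95]]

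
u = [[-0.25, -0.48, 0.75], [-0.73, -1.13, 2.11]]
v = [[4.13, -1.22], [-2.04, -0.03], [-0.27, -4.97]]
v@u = [[-0.14, -0.6, 0.52], [0.53, 1.01, -1.59], [3.7, 5.75, -10.69]]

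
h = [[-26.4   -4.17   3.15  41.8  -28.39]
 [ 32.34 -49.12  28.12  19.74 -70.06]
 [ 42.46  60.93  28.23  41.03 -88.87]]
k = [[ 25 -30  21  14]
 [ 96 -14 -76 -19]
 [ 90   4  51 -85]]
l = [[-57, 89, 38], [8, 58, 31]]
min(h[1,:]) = -70.06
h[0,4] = -28.39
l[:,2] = [38, 31]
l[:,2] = [38, 31]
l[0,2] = 38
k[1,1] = -14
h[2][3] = 41.03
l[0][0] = -57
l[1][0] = 8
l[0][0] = -57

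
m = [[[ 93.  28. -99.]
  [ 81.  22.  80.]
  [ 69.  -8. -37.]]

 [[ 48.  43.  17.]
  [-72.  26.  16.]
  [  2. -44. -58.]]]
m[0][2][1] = -8.0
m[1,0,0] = 48.0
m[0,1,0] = 81.0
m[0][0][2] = -99.0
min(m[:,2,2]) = -58.0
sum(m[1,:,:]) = -22.0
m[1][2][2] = -58.0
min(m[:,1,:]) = -72.0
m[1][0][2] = 17.0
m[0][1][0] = 81.0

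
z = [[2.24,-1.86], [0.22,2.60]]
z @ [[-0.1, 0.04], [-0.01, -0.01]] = [[-0.21, 0.11], [-0.05, -0.02]]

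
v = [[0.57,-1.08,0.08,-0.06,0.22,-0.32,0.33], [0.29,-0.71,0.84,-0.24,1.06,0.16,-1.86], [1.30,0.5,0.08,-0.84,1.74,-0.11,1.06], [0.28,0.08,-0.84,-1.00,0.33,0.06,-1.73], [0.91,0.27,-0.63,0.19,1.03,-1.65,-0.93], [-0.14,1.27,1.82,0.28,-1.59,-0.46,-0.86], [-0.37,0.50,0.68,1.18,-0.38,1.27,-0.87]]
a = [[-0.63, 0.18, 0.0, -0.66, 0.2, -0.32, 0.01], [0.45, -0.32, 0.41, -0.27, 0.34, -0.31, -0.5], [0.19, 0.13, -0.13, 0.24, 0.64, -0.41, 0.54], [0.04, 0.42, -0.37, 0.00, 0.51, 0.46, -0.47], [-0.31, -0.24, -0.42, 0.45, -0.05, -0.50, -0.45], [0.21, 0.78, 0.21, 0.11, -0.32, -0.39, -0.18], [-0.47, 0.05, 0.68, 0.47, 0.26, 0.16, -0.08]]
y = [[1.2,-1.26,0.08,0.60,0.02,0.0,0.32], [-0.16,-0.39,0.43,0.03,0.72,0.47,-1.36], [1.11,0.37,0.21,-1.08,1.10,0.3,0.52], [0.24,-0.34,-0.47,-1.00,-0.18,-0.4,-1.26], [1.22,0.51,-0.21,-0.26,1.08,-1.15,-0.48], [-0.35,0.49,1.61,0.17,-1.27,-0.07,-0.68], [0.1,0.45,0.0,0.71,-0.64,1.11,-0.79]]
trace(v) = -1.36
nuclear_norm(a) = 7.00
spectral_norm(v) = 3.85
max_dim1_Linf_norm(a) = 0.78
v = y + a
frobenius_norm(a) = 2.65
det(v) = 60.75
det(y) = 46.72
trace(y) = 0.24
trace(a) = -1.60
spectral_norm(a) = 1.01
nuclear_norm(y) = 12.83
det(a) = -1.00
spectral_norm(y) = 3.12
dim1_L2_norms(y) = [1.87, 1.72, 2.04, 1.78, 2.14, 2.25, 1.73]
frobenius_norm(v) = 6.22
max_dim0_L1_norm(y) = 5.41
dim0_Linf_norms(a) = [0.63, 0.78, 0.68, 0.66, 0.64, 0.5, 0.54]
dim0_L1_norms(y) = [4.38, 3.81, 3.01, 3.85, 5.01, 3.5, 5.41]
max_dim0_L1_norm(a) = 2.55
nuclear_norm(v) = 14.74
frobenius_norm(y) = 5.14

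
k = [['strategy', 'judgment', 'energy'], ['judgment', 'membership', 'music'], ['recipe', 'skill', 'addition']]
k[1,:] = ['judgment', 'membership', 'music']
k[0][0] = 'strategy'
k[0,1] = 'judgment'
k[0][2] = 'energy'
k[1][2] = 'music'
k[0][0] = 'strategy'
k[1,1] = 'membership'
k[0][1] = 'judgment'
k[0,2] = 'energy'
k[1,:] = ['judgment', 'membership', 'music']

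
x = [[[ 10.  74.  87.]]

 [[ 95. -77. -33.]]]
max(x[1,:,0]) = 95.0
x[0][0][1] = 74.0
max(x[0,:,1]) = 74.0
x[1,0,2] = -33.0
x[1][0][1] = -77.0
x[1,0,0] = 95.0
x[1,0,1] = -77.0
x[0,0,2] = 87.0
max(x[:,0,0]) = 95.0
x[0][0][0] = 10.0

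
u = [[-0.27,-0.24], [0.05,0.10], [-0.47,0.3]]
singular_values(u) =[0.57, 0.36]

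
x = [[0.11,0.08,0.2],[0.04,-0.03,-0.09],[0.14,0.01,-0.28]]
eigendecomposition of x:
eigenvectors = [[0.43, -0.95, 0.33], [-0.3, -0.06, -0.93], [-0.85, -0.29, 0.15]]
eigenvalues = [-0.35, 0.18, -0.03]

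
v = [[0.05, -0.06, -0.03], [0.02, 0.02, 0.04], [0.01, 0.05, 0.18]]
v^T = [[0.05,0.02,0.01],[-0.06,0.02,0.05],[-0.03,0.04,0.18]]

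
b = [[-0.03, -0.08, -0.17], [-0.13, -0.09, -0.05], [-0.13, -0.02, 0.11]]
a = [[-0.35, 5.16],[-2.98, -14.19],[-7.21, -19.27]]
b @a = [[1.47, 4.26], [0.67, 1.57], [-0.69, -2.51]]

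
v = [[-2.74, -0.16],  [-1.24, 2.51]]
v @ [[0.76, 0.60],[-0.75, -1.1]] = [[-1.96, -1.47], [-2.82, -3.50]]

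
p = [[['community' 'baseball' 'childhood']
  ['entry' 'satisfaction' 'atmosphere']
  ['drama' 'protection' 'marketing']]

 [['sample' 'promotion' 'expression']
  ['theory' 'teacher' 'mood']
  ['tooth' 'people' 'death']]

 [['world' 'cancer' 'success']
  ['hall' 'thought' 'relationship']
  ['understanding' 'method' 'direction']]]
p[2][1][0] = 'hall'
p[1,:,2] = ['expression', 'mood', 'death']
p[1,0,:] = ['sample', 'promotion', 'expression']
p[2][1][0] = 'hall'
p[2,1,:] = ['hall', 'thought', 'relationship']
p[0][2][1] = 'protection'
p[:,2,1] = ['protection', 'people', 'method']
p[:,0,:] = [['community', 'baseball', 'childhood'], ['sample', 'promotion', 'expression'], ['world', 'cancer', 'success']]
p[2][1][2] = 'relationship'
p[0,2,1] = 'protection'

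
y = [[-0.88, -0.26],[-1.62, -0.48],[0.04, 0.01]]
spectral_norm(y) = 1.92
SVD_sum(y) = [[-0.88, -0.26],[-1.62, -0.48],[0.04, 0.01]] + [[-0.00, 0.0], [0.0, -0.00], [0.0, -0.0]]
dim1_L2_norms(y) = [0.92, 1.69, 0.04]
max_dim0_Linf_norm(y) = 1.62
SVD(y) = [[-0.48, 0.28], [-0.88, -0.18], [0.02, -0.94]] @ diag([1.923147546356798, 0.0018748178122340703]) @ [[0.96, 0.28],  [-0.28, 0.96]]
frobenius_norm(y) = 1.92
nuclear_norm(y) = 1.93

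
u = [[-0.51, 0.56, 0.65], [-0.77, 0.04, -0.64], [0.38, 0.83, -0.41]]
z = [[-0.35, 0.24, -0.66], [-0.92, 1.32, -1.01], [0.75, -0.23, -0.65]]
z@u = [[-0.26, -0.73, -0.11], [-0.93, -1.3, -1.03], [-0.45, -0.13, 0.9]]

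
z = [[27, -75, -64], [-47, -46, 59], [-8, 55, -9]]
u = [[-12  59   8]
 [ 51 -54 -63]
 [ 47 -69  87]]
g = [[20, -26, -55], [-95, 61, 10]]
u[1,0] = 51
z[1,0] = -47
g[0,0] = 20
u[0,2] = 8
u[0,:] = [-12, 59, 8]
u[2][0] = 47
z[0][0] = 27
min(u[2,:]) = -69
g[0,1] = -26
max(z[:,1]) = 55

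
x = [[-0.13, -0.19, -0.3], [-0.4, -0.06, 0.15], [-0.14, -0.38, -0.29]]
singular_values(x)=[0.62, 0.42, 0.1]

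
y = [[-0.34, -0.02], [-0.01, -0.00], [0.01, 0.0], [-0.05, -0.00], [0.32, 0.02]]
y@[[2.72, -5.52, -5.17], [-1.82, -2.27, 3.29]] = [[-0.89, 1.92, 1.69], [-0.03, 0.06, 0.05], [0.03, -0.06, -0.05], [-0.14, 0.28, 0.26], [0.83, -1.81, -1.59]]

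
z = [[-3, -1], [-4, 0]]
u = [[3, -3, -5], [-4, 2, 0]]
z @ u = [[-5, 7, 15], [-12, 12, 20]]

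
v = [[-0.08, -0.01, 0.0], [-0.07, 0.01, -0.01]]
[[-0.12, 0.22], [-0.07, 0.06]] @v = [[-0.01, 0.00, -0.00],[0.00, 0.0, -0.00]]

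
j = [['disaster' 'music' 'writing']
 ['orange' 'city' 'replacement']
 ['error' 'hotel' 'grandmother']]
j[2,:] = ['error', 'hotel', 'grandmother']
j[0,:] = ['disaster', 'music', 'writing']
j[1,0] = 'orange'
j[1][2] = 'replacement'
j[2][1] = 'hotel'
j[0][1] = 'music'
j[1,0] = 'orange'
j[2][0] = 'error'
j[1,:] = ['orange', 'city', 'replacement']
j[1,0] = 'orange'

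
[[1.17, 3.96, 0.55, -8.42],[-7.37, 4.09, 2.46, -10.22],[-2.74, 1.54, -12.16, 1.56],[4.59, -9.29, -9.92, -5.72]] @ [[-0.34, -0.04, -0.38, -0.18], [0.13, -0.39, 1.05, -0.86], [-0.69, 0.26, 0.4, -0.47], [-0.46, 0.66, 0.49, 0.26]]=[[3.61, -7.01, -0.19, -6.06], [6.04, -7.41, 3.07, -6.00], [8.80, -2.62, -1.44, 5.29], [6.71, -2.91, -18.27, 10.34]]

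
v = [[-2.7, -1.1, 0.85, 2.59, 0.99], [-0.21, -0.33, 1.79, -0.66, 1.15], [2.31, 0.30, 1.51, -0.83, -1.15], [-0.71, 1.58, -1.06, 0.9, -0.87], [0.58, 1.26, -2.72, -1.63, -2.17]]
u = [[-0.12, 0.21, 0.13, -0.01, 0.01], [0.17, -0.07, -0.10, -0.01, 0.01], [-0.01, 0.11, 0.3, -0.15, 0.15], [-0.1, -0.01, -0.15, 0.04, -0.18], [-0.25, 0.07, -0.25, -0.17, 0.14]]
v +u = [[-2.82, -0.89, 0.98, 2.58, 1.0], [-0.04, -0.4, 1.69, -0.67, 1.16], [2.3, 0.41, 1.81, -0.98, -1.0], [-0.81, 1.57, -1.21, 0.94, -1.05], [0.33, 1.33, -2.97, -1.80, -2.03]]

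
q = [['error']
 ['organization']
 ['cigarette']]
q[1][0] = 'organization'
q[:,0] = ['error', 'organization', 'cigarette']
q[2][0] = 'cigarette'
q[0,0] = 'error'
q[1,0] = 'organization'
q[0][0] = 'error'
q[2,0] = 'cigarette'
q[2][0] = 'cigarette'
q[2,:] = ['cigarette']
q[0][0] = 'error'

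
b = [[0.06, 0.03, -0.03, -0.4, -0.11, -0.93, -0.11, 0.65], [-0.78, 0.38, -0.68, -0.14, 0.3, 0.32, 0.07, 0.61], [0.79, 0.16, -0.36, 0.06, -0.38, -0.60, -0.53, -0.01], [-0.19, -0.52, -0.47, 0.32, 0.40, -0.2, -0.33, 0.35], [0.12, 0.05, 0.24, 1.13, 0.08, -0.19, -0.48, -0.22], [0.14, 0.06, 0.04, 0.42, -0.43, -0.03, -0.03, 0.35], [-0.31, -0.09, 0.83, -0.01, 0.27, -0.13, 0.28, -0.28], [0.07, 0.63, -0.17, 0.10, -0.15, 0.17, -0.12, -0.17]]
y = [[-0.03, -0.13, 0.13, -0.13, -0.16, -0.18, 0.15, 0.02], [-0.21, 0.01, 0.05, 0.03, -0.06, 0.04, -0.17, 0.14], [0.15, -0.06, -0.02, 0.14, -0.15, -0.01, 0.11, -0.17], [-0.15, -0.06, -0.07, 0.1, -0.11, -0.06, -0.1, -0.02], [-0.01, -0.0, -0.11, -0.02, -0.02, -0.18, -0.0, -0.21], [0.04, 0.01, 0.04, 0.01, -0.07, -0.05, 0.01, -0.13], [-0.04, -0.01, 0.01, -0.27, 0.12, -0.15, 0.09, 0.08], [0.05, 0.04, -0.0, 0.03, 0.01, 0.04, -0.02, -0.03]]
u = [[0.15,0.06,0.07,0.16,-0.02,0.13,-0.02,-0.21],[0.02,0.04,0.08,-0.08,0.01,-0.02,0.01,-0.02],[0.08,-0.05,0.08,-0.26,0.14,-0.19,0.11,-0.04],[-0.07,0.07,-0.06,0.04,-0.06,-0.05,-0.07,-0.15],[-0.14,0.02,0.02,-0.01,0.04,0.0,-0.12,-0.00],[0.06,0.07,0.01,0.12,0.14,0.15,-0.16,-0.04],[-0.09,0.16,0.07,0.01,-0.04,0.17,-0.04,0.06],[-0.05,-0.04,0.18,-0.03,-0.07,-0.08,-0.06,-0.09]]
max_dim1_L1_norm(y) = 0.93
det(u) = -0.00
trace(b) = 0.56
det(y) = 0.00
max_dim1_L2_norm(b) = 1.34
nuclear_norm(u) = 1.81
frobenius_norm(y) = 0.81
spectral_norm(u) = 0.51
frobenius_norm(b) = 3.11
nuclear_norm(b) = 7.23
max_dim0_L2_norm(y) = 0.35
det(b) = 0.00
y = b @ u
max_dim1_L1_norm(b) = 3.28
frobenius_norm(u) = 0.77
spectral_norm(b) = 1.72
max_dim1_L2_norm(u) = 0.39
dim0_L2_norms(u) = [0.26, 0.21, 0.24, 0.34, 0.23, 0.34, 0.25, 0.29]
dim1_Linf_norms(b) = [0.93, 0.78, 0.79, 0.52, 1.13, 0.43, 0.83, 0.63]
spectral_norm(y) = 0.48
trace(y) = 0.05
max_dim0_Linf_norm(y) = 0.27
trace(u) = 0.37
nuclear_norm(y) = 1.72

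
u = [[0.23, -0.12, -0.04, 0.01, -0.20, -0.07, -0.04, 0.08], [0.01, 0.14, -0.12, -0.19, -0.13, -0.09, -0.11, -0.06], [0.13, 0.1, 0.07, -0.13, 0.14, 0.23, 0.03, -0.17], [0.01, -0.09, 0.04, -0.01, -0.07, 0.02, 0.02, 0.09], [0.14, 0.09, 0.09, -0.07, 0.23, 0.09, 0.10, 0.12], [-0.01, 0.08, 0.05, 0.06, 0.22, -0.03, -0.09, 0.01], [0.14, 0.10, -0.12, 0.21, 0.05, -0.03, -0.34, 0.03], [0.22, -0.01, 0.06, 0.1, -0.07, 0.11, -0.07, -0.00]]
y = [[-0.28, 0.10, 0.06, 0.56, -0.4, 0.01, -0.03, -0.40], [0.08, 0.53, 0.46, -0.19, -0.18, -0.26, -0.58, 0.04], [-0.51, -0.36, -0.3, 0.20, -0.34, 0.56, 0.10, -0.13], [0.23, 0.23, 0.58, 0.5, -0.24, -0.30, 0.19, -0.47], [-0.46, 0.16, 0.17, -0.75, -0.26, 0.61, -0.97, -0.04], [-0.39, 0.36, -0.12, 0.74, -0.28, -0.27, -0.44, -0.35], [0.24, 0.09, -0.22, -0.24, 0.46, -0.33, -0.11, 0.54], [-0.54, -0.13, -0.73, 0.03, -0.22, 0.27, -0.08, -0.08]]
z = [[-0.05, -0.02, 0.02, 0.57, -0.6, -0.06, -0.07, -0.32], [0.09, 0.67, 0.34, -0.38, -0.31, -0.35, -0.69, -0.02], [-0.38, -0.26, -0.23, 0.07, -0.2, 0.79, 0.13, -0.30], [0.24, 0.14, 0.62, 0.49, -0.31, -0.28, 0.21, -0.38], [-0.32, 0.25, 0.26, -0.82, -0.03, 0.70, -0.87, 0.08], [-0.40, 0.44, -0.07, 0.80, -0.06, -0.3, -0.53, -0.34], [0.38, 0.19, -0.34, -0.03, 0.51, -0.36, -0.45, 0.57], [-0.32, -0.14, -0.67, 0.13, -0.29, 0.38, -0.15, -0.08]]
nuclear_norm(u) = 2.24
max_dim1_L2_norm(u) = 0.46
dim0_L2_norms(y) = [1.05, 0.81, 1.13, 1.34, 0.88, 1.05, 1.24, 0.91]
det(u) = -0.00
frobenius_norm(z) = 3.17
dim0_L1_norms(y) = [2.73, 1.96, 2.64, 3.21, 2.38, 2.61, 2.5, 2.05]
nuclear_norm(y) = 6.28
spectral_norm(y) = 1.72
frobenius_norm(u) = 0.95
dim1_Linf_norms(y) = [0.56, 0.58, 0.56, 0.58, 0.97, 0.74, 0.54, 0.73]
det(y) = -0.00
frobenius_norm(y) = 3.01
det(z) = -0.00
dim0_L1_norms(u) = [0.89, 0.73, 0.59, 0.78, 1.11, 0.67, 0.8, 0.56]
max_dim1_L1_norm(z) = 3.33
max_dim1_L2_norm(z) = 1.47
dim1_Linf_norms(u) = [0.23, 0.19, 0.23, 0.09, 0.23, 0.22, 0.34, 0.22]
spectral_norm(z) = 1.79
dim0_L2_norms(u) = [0.4, 0.28, 0.23, 0.34, 0.44, 0.3, 0.39, 0.25]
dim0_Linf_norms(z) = [0.4, 0.67, 0.67, 0.82, 0.6, 0.79, 0.87, 0.57]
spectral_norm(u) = 0.54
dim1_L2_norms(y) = [0.85, 0.99, 0.99, 1.05, 1.49, 1.15, 0.89, 0.99]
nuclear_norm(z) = 7.19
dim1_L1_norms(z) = [1.71, 2.85, 2.36, 2.67, 3.33, 2.94, 2.83, 2.16]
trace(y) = -0.27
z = u + y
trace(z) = 0.02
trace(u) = 0.29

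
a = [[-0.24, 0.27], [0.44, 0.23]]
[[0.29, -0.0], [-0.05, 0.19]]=a@[[-0.46, 0.30], [0.65, 0.26]]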